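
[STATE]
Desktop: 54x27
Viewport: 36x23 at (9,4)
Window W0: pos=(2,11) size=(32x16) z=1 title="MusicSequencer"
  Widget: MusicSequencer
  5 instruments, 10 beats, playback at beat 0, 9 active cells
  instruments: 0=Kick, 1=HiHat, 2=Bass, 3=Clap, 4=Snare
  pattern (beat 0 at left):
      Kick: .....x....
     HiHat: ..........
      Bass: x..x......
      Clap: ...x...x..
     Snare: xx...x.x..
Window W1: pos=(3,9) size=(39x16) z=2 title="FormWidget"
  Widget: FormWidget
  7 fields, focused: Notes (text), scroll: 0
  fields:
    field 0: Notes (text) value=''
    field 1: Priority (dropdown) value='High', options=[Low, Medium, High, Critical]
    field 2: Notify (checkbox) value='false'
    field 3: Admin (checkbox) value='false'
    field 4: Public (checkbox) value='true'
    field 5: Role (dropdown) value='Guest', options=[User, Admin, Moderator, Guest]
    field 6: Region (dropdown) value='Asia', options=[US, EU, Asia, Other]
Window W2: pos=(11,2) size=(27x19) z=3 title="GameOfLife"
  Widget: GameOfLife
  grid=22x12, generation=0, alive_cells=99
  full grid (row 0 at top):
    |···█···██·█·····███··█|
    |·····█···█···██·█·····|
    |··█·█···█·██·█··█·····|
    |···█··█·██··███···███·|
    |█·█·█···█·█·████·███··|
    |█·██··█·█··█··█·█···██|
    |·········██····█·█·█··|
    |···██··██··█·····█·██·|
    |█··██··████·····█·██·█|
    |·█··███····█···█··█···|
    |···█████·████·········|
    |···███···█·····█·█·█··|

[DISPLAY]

  ┠─────────────────────────┨       
  ┃Gen: 0                   ┃       
  ┃···█···██·█·····███··█   ┃       
  ┃·····█···█···██·█·····   ┃       
  ┃··█·█···█·██·█··█·····   ┃       
━━┃···█··█·██··███···███·   ┃━━━┓   
Wi┃█·█·█···█·█·████·███··   ┃   ┃   
──┃█·██··█·█··█··█·█···██   ┃───┨   
es┃·········██····█·█·█··   ┃  ]┃   
or┃···██··██··█·····█·██·   ┃ ▼]┃   
if┃█··██··████·····█·██·█   ┃   ┃   
in┃·█··███····█···█··█···   ┃   ┃   
li┃···█████·████·········   ┃   ┃   
e:┃···███···█·····█·█·█··   ┃ ▼]┃   
io┃                         ┃ ▼]┃   
  ┃                         ┃   ┃   
  ┗━━━━━━━━━━━━━━━━━━━━━━━━━┛   ┃   
                                ┃   
                                ┃   
                                ┃   
━━━━━━━━━━━━━━━━━━━━━━━━━━━━━━━━┛   
                        ┃           
━━━━━━━━━━━━━━━━━━━━━━━━┛           


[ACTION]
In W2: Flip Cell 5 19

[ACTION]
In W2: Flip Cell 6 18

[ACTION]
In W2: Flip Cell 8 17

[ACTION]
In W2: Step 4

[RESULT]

  ┠─────────────────────────┨       
  ┃Gen: 4                   ┃       
  ┃······██········██····   ┃       
  ┃······██······█···██··   ┃       
  ┃··················██··   ┃       
━━┃·····███···██··██·█···   ┃━━━┓   
Wi┃··██··██·███····█·█···   ┃   ┃   
──┃·██······█·█····██····   ┃───┨   
es┃······██··············   ┃  ]┃   
or┃·███·█████████········   ┃ ▼]┃   
if┃·██······█·████·███···   ┃   ┃   
in┃··█··········█··█··█··   ┃   ┃   
li┃··█··········█···███··   ┃   ┃   
e:┃············█·····█···   ┃ ▼]┃   
io┃                         ┃ ▼]┃   
  ┃                         ┃   ┃   
  ┗━━━━━━━━━━━━━━━━━━━━━━━━━┛   ┃   
                                ┃   
                                ┃   
                                ┃   
━━━━━━━━━━━━━━━━━━━━━━━━━━━━━━━━┛   
                        ┃           
━━━━━━━━━━━━━━━━━━━━━━━━┛           


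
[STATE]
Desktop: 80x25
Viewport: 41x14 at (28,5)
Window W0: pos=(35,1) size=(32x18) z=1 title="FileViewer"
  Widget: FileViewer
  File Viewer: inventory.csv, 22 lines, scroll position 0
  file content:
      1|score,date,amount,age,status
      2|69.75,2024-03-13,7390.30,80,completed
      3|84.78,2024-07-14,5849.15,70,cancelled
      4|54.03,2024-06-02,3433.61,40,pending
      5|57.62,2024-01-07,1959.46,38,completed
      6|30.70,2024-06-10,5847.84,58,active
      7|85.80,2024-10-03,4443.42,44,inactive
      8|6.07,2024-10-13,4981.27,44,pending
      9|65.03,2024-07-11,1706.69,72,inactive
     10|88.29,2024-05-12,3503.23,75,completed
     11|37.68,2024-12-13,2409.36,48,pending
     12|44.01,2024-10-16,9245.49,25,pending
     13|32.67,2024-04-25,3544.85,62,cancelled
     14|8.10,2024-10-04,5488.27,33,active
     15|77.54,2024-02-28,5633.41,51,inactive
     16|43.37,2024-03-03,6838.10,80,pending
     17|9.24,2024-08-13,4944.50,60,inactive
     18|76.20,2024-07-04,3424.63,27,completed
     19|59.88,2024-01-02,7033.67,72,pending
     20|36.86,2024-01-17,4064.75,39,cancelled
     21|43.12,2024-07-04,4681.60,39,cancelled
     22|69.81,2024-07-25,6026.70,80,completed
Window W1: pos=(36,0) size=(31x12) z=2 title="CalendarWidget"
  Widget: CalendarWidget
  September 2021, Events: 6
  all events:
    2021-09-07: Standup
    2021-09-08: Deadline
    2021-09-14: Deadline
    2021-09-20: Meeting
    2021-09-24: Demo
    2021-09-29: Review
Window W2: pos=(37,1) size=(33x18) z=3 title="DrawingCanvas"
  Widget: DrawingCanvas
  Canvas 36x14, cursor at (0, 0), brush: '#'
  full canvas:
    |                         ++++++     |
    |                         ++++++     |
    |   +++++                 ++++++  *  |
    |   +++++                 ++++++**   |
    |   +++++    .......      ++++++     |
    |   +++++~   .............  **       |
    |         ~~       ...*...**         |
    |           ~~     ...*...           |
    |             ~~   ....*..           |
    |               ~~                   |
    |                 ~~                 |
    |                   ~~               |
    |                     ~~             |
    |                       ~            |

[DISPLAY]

       ┃┃┃                         ++++++
       ┃┃┃   +++++                 ++++++
       ┃┃┃   +++++                 ++++++
       ┃┃┃   +++++    .......      ++++++
       ┃┃┃   +++++~   .............  **  
       ┃┃┃         ~~       ...*...**    
       ┃┗┃           ~~     ...*...      
       ┃6┃             ~~   ....*..      
       ┃8┃               ~~              
       ┃3┃                 ~~            
       ┃4┃                   ~~          
       ┃3┃                     ~~        
       ┃8┃                       ~       
       ┗━┗━━━━━━━━━━━━━━━━━━━━━━━━━━━━━━━


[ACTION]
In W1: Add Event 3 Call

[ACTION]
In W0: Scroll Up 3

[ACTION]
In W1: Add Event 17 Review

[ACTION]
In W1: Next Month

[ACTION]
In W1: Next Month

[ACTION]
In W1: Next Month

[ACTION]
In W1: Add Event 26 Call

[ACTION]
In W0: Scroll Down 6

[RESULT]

       ┃┃┃                         ++++++
       ┃┃┃   +++++                 ++++++
       ┃┃┃   +++++                 ++++++
       ┃┃┃   +++++    .......      ++++++
       ┃┃┃   +++++~   .............  **  
       ┃┃┃         ~~       ...*...**    
       ┃┗┃           ~~     ...*...      
       ┃7┃             ~~   ....*..      
       ┃4┃               ~~              
       ┃9┃                 ~~            
       ┃7┃                   ~~          
       ┃5┃                     ~~        
       ┃3┃                       ~       
       ┗━┗━━━━━━━━━━━━━━━━━━━━━━━━━━━━━━━


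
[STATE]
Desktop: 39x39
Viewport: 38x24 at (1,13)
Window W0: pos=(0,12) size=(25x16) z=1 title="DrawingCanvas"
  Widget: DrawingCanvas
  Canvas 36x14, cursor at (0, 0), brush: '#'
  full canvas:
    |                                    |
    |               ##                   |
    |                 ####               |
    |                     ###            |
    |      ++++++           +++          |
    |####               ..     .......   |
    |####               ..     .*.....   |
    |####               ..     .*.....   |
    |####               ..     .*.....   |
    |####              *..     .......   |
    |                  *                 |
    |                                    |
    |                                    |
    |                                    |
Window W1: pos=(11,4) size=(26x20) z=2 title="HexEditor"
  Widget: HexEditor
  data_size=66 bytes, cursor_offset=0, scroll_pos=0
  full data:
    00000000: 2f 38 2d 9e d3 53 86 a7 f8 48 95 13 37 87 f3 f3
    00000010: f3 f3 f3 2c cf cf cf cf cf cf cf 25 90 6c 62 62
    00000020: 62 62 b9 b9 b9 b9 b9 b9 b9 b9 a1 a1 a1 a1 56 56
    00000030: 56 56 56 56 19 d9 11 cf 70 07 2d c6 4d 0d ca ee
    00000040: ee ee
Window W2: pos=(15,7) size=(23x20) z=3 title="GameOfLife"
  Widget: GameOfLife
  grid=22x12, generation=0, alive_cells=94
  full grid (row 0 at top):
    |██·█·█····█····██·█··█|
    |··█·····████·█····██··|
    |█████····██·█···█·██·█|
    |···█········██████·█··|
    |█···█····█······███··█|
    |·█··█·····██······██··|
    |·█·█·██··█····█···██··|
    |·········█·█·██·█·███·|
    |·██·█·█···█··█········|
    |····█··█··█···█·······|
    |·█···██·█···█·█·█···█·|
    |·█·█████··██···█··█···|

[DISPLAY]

 DrawingCa┃   ┃█████····██·█···█·██·┃ 
──────────┃   ┃···█········██████·█·┃ 
+         ┃   ┃█···█····█······███··┃ 
          ┃   ┃·█··█·····██······██·┃ 
          ┃   ┃·█·█·██··█····█···██·┃ 
          ┃   ┃·········█·█·██·█·███┃ 
      ++++┃   ┃·██·█·█···█··█·······┃ 
####      ┃   ┃····█··█··█···█······┃ 
####      ┃   ┃·█···██·█···█·█·█···█┃ 
####      ┃   ┃·█·█████··██···█··█··┃ 
####      ┗━━━┃                     ┃ 
####          ┃                     ┃ 
              ┃                     ┃ 
              ┗━━━━━━━━━━━━━━━━━━━━━┛ 
━━━━━━━━━━━━━━━━━━━━━━━┛              
                                      
                                      
                                      
                                      
                                      
                                      
                                      
                                      
                                      


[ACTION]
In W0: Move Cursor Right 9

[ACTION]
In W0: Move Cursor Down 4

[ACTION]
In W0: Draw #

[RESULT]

 DrawingCa┃   ┃█████····██·█···█·██·┃ 
──────────┃   ┃···█········██████·█·┃ 
          ┃   ┃█···█····█······███··┃ 
          ┃   ┃·█··█·····██······██·┃ 
          ┃   ┃·█·█·██··█····█···██·┃ 
          ┃   ┃·········█·█·██·█·███┃ 
      +++#┃   ┃·██·█·█···█··█·······┃ 
####      ┃   ┃····█··█··█···█······┃ 
####      ┃   ┃·█···██·█···█·█·█···█┃ 
####      ┃   ┃·█·█████··██···█··█··┃ 
####      ┗━━━┃                     ┃ 
####          ┃                     ┃ 
              ┃                     ┃ 
              ┗━━━━━━━━━━━━━━━━━━━━━┛ 
━━━━━━━━━━━━━━━━━━━━━━━┛              
                                      
                                      
                                      
                                      
                                      
                                      
                                      
                                      
                                      


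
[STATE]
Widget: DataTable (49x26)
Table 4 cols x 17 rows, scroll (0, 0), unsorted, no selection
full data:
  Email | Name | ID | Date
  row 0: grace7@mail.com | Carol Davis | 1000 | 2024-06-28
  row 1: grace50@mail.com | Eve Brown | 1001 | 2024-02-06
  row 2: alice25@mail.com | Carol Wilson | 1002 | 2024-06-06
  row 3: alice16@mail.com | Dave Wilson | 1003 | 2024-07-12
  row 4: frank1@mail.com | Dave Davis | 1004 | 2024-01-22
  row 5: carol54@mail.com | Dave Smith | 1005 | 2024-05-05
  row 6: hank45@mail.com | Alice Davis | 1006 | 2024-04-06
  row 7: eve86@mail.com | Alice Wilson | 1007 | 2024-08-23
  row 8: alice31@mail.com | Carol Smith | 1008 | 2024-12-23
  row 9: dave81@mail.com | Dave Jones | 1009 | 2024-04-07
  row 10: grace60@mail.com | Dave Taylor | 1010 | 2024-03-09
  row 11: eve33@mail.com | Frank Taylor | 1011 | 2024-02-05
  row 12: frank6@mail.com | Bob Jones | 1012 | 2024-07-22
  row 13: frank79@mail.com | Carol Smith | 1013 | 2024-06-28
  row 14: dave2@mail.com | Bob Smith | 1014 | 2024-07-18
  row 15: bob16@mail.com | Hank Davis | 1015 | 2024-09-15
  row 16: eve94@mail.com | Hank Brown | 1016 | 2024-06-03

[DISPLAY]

Email           │Name        │ID  │Date          
────────────────┼────────────┼────┼──────────    
grace7@mail.com │Carol Davis │1000│2024-06-28    
grace50@mail.com│Eve Brown   │1001│2024-02-06    
alice25@mail.com│Carol Wilson│1002│2024-06-06    
alice16@mail.com│Dave Wilson │1003│2024-07-12    
frank1@mail.com │Dave Davis  │1004│2024-01-22    
carol54@mail.com│Dave Smith  │1005│2024-05-05    
hank45@mail.com │Alice Davis │1006│2024-04-06    
eve86@mail.com  │Alice Wilson│1007│2024-08-23    
alice31@mail.com│Carol Smith │1008│2024-12-23    
dave81@mail.com │Dave Jones  │1009│2024-04-07    
grace60@mail.com│Dave Taylor │1010│2024-03-09    
eve33@mail.com  │Frank Taylor│1011│2024-02-05    
frank6@mail.com │Bob Jones   │1012│2024-07-22    
frank79@mail.com│Carol Smith │1013│2024-06-28    
dave2@mail.com  │Bob Smith   │1014│2024-07-18    
bob16@mail.com  │Hank Davis  │1015│2024-09-15    
eve94@mail.com  │Hank Brown  │1016│2024-06-03    
                                                 
                                                 
                                                 
                                                 
                                                 
                                                 
                                                 


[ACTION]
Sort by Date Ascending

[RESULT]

Email           │Name        │ID  │Date     ▲    
────────────────┼────────────┼────┼──────────    
frank1@mail.com │Dave Davis  │1004│2024-01-22    
eve33@mail.com  │Frank Taylor│1011│2024-02-05    
grace50@mail.com│Eve Brown   │1001│2024-02-06    
grace60@mail.com│Dave Taylor │1010│2024-03-09    
hank45@mail.com │Alice Davis │1006│2024-04-06    
dave81@mail.com │Dave Jones  │1009│2024-04-07    
carol54@mail.com│Dave Smith  │1005│2024-05-05    
eve94@mail.com  │Hank Brown  │1016│2024-06-03    
alice25@mail.com│Carol Wilson│1002│2024-06-06    
grace7@mail.com │Carol Davis │1000│2024-06-28    
frank79@mail.com│Carol Smith │1013│2024-06-28    
alice16@mail.com│Dave Wilson │1003│2024-07-12    
dave2@mail.com  │Bob Smith   │1014│2024-07-18    
frank6@mail.com │Bob Jones   │1012│2024-07-22    
eve86@mail.com  │Alice Wilson│1007│2024-08-23    
bob16@mail.com  │Hank Davis  │1015│2024-09-15    
alice31@mail.com│Carol Smith │1008│2024-12-23    
                                                 
                                                 
                                                 
                                                 
                                                 
                                                 
                                                 


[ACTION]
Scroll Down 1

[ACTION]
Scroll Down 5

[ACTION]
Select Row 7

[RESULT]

Email           │Name        │ID  │Date     ▲    
────────────────┼────────────┼────┼──────────    
frank1@mail.com │Dave Davis  │1004│2024-01-22    
eve33@mail.com  │Frank Taylor│1011│2024-02-05    
grace50@mail.com│Eve Brown   │1001│2024-02-06    
grace60@mail.com│Dave Taylor │1010│2024-03-09    
hank45@mail.com │Alice Davis │1006│2024-04-06    
dave81@mail.com │Dave Jones  │1009│2024-04-07    
carol54@mail.com│Dave Smith  │1005│2024-05-05    
>ve94@mail.com  │Hank Brown  │1016│2024-06-03    
alice25@mail.com│Carol Wilson│1002│2024-06-06    
grace7@mail.com │Carol Davis │1000│2024-06-28    
frank79@mail.com│Carol Smith │1013│2024-06-28    
alice16@mail.com│Dave Wilson │1003│2024-07-12    
dave2@mail.com  │Bob Smith   │1014│2024-07-18    
frank6@mail.com │Bob Jones   │1012│2024-07-22    
eve86@mail.com  │Alice Wilson│1007│2024-08-23    
bob16@mail.com  │Hank Davis  │1015│2024-09-15    
alice31@mail.com│Carol Smith │1008│2024-12-23    
                                                 
                                                 
                                                 
                                                 
                                                 
                                                 
                                                 


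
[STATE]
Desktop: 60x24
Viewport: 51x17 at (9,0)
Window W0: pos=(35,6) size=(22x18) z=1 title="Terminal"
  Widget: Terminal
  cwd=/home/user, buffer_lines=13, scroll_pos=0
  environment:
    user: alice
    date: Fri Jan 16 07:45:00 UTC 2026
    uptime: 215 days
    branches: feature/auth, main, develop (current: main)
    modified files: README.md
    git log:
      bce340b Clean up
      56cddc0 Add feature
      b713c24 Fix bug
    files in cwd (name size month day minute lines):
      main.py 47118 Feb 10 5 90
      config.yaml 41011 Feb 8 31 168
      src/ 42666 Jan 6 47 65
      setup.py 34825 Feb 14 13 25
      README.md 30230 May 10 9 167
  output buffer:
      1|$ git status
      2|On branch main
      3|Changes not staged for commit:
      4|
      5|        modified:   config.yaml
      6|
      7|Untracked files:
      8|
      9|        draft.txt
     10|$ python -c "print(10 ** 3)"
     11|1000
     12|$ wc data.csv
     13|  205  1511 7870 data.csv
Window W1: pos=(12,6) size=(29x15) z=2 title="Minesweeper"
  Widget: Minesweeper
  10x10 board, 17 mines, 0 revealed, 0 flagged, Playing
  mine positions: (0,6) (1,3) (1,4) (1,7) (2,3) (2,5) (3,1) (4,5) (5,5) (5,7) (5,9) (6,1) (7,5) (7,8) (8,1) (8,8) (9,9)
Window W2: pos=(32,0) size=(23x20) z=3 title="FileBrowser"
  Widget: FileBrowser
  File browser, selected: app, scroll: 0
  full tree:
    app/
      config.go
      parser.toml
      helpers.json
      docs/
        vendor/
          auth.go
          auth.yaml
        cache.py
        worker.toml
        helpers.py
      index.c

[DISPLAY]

                       ┏━━━━━━━━━━━━━━━━━━━━━┓     
                       ┃ FileBrowser         ┃     
                       ┠─────────────────────┨     
                       ┃> [-] app/           ┃     
                       ┃    config.go        ┃     
                       ┃    parser.toml      ┃     
   ┏━━━━━━━━━━━━━━━━━━━┃    helpers.json     ┃━┓   
   ┃ Minesweeper       ┃    [+] docs/        ┃ ┃   
   ┠───────────────────┃    index.c          ┃─┨   
   ┃■■■■■■■■■■         ┃                     ┃ ┃   
   ┃■■■■■■■■■■         ┃                     ┃ ┃   
   ┃■■■■■■■■■■         ┃                     ┃f┃   
   ┃■■■■■■■■■■         ┃                     ┃ ┃   
   ┃■■■■■■■■■■         ┃                     ┃ ┃   
   ┃■■■■■■■■■■         ┃                     ┃ ┃   
   ┃■■■■■■■■■■         ┃                     ┃ ┃   
   ┃■■■■■■■■■■         ┃                     ┃ ┃   


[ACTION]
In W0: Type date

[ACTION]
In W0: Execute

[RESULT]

                       ┏━━━━━━━━━━━━━━━━━━━━━┓     
                       ┃ FileBrowser         ┃     
                       ┠─────────────────────┨     
                       ┃> [-] app/           ┃     
                       ┃    config.go        ┃     
                       ┃    parser.toml      ┃     
   ┏━━━━━━━━━━━━━━━━━━━┃    helpers.json     ┃━┓   
   ┃ Minesweeper       ┃    [+] docs/        ┃ ┃   
   ┠───────────────────┃    index.c          ┃─┨   
   ┃■■■■■■■■■■         ┃                     ┃f┃   
   ┃■■■■■■■■■■         ┃                     ┃ ┃   
   ┃■■■■■■■■■■         ┃                     ┃ ┃   
   ┃■■■■■■■■■■         ┃                     ┃ ┃   
   ┃■■■■■■■■■■         ┃                     ┃ ┃   
   ┃■■■■■■■■■■         ┃                     ┃ ┃   
   ┃■■■■■■■■■■         ┃                     ┃ ┃   
   ┃■■■■■■■■■■         ┃                     ┃1┃   


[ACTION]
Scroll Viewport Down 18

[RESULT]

   ┃ Minesweeper       ┃    [+] docs/        ┃ ┃   
   ┠───────────────────┃    index.c          ┃─┨   
   ┃■■■■■■■■■■         ┃                     ┃f┃   
   ┃■■■■■■■■■■         ┃                     ┃ ┃   
   ┃■■■■■■■■■■         ┃                     ┃ ┃   
   ┃■■■■■■■■■■         ┃                     ┃ ┃   
   ┃■■■■■■■■■■         ┃                     ┃ ┃   
   ┃■■■■■■■■■■         ┃                     ┃ ┃   
   ┃■■■■■■■■■■         ┃                     ┃ ┃   
   ┃■■■■■■■■■■         ┃                     ┃1┃   
   ┃■■■■■■■■■■         ┃                     ┃ ┃   
   ┃■■■■■■■■■■         ┃                     ┃ ┃   
   ┃                   ┗━━━━━━━━━━━━━━━━━━━━━┛t┃   
   ┗━━━━━━━━━━━━━━━━━━━━━━━━━━━┛e              ┃   
                          ┃Fri Jan 16 07:45:00 ┃   
                          ┃$ █                 ┃   
                          ┗━━━━━━━━━━━━━━━━━━━━┛   


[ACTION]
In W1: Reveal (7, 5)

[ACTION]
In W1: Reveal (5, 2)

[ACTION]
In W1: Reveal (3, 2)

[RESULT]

   ┃ Minesweeper       ┃    [+] docs/        ┃ ┃   
   ┠───────────────────┃    index.c          ┃─┨   
   ┃■■■■■■✹■■■         ┃                     ┃f┃   
   ┃■■■✹✹■■✹■■         ┃                     ┃ ┃   
   ┃■■■✹■✹■■■■         ┃                     ┃ ┃   
   ┃■✹■■■■■■■■         ┃                     ┃ ┃   
   ┃■■■■■✹■■■■         ┃                     ┃ ┃   
   ┃■■■■■✹■✹■✹         ┃                     ┃ ┃   
   ┃■✹■■■■■■■■         ┃                     ┃ ┃   
   ┃■■■■■✹■■✹■         ┃                     ┃1┃   
   ┃■✹■■■■■■✹■         ┃                     ┃ ┃   
   ┃■■■■■■■■■✹         ┃                     ┃ ┃   
   ┃                   ┗━━━━━━━━━━━━━━━━━━━━━┛t┃   
   ┗━━━━━━━━━━━━━━━━━━━━━━━━━━━┛e              ┃   
                          ┃Fri Jan 16 07:45:00 ┃   
                          ┃$ █                 ┃   
                          ┗━━━━━━━━━━━━━━━━━━━━┛   


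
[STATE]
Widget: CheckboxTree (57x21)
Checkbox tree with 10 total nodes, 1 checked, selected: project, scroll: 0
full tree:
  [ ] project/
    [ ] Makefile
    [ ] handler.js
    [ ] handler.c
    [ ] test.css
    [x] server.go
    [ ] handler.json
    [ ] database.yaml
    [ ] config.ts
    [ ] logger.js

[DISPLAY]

>[-] project/                                            
   [ ] Makefile                                          
   [ ] handler.js                                        
   [ ] handler.c                                         
   [ ] test.css                                          
   [x] server.go                                         
   [ ] handler.json                                      
   [ ] database.yaml                                     
   [ ] config.ts                                         
   [ ] logger.js                                         
                                                         
                                                         
                                                         
                                                         
                                                         
                                                         
                                                         
                                                         
                                                         
                                                         
                                                         


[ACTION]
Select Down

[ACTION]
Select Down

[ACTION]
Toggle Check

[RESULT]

 [-] project/                                            
   [ ] Makefile                                          
>  [x] handler.js                                        
   [ ] handler.c                                         
   [ ] test.css                                          
   [x] server.go                                         
   [ ] handler.json                                      
   [ ] database.yaml                                     
   [ ] config.ts                                         
   [ ] logger.js                                         
                                                         
                                                         
                                                         
                                                         
                                                         
                                                         
                                                         
                                                         
                                                         
                                                         
                                                         


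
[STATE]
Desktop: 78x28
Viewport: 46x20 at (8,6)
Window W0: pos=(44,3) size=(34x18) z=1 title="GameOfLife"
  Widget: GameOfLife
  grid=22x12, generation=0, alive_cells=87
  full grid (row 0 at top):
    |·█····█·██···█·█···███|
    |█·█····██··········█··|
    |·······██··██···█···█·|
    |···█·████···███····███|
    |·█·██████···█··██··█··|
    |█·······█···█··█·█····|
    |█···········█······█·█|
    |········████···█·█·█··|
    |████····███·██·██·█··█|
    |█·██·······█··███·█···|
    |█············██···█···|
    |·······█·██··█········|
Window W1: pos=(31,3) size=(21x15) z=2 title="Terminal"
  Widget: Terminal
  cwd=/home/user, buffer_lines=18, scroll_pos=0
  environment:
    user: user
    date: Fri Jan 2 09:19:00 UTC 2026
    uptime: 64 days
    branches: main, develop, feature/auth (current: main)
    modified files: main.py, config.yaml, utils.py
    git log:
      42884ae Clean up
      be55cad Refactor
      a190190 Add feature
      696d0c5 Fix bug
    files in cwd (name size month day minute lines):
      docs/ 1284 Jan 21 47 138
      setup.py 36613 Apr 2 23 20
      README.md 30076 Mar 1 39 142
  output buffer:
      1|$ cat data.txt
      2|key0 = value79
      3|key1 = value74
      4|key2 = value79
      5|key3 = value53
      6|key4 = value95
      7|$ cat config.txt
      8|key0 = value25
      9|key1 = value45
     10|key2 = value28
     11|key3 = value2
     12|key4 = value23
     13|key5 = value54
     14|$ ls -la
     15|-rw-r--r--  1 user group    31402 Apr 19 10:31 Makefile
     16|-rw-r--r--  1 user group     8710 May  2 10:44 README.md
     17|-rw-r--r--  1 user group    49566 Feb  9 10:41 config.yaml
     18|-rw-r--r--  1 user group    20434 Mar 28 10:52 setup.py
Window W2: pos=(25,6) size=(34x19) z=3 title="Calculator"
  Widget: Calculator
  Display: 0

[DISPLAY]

                 ┏━━━━━━━━━━━━━━━━━━━━━━━━━━━━
                 ┃ Calculator                 
                 ┠────────────────────────────
                 ┃                            
                 ┃┌───┬───┬───┬───┐           
                 ┃│ 7 │ 8 │ 9 │ ÷ │           
                 ┃├───┼───┼───┼───┤           
                 ┃│ 4 │ 5 │ 6 │ × │           
                 ┃├───┼───┼───┼───┤           
                 ┃│ 1 │ 2 │ 3 │ - │           
                 ┃├───┼───┼───┼───┤           
                 ┃│ 0 │ . │ = │ + │           
                 ┃├───┼───┼───┼───┤           
                 ┃│ C │ MC│ MR│ M+│           
                 ┃└───┴───┴───┴───┘           
                 ┃                            
                 ┃                            
                 ┃                            
                 ┗━━━━━━━━━━━━━━━━━━━━━━━━━━━━
                                              


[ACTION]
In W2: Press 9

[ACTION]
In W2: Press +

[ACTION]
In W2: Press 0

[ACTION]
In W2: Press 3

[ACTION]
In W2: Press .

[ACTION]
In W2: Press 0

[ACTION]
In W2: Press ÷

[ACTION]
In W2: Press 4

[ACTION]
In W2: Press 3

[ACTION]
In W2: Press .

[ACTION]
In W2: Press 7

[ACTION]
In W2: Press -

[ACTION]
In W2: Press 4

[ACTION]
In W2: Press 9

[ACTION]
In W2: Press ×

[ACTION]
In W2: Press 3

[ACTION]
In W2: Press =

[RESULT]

                 ┏━━━━━━━━━━━━━━━━━━━━━━━━━━━━
                 ┃ Calculator                 
                 ┠────────────────────────────
                 ┃                    -146.176
                 ┃┌───┬───┬───┬───┐           
                 ┃│ 7 │ 8 │ 9 │ ÷ │           
                 ┃├───┼───┼───┼───┤           
                 ┃│ 4 │ 5 │ 6 │ × │           
                 ┃├───┼───┼───┼───┤           
                 ┃│ 1 │ 2 │ 3 │ - │           
                 ┃├───┼───┼───┼───┤           
                 ┃│ 0 │ . │ = │ + │           
                 ┃├───┼───┼───┼───┤           
                 ┃│ C │ MC│ MR│ M+│           
                 ┃└───┴───┴───┴───┘           
                 ┃                            
                 ┃                            
                 ┃                            
                 ┗━━━━━━━━━━━━━━━━━━━━━━━━━━━━
                                              


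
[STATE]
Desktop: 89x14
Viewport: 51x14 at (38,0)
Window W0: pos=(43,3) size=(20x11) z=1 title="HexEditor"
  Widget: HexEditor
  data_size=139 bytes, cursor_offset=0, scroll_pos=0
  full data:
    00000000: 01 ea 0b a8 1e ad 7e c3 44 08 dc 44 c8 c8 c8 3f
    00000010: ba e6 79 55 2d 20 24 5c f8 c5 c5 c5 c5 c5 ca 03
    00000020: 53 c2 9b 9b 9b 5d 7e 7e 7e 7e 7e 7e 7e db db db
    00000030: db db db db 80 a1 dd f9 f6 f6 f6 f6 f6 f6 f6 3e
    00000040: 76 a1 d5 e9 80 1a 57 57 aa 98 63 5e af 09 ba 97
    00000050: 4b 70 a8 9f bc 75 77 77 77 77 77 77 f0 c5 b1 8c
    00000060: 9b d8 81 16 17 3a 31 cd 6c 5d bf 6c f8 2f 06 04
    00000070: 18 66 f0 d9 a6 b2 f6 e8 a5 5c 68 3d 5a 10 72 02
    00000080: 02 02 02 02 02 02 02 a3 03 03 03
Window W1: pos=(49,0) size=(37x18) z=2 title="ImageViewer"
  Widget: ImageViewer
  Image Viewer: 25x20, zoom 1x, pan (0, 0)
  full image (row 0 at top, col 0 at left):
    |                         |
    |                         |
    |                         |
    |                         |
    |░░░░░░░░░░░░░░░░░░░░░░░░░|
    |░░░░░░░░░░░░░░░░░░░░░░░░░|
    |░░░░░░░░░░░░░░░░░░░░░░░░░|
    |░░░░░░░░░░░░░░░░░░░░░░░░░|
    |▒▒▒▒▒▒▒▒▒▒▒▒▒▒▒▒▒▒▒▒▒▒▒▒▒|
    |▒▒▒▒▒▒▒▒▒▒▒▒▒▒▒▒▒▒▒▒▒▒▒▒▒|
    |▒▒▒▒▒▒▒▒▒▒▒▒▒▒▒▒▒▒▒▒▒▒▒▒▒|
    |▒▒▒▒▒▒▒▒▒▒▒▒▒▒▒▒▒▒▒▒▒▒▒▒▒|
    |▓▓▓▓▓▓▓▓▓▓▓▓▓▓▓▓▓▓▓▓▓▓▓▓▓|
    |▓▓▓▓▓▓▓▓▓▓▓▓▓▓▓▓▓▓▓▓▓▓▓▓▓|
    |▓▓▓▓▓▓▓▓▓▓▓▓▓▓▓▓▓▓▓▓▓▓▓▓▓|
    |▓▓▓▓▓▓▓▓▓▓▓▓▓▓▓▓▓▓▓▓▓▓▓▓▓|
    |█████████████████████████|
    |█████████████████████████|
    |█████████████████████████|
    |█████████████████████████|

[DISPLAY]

           ┏━━━━━━━━━━━━━━━━━━━━━━━━━━━━━━━━━━━┓   
           ┃ ImageViewer                       ┃   
           ┠───────────────────────────────────┨   
     ┏━━━━━┃                                   ┃   
     ┃ HexE┃                                   ┃   
     ┠─────┃                                   ┃   
     ┃00000┃                                   ┃   
     ┃00000┃░░░░░░░░░░░░░░░░░░░░░░░░░          ┃   
     ┃00000┃░░░░░░░░░░░░░░░░░░░░░░░░░          ┃   
     ┃00000┃░░░░░░░░░░░░░░░░░░░░░░░░░          ┃   
     ┃00000┃░░░░░░░░░░░░░░░░░░░░░░░░░          ┃   
     ┃00000┃▒▒▒▒▒▒▒▒▒▒▒▒▒▒▒▒▒▒▒▒▒▒▒▒▒          ┃   
     ┃00000┃▒▒▒▒▒▒▒▒▒▒▒▒▒▒▒▒▒▒▒▒▒▒▒▒▒          ┃   
     ┗━━━━━┃▒▒▒▒▒▒▒▒▒▒▒▒▒▒▒▒▒▒▒▒▒▒▒▒▒          ┃   


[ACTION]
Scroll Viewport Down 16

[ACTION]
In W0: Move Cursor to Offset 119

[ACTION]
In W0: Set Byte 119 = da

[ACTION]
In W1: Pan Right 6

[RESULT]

           ┏━━━━━━━━━━━━━━━━━━━━━━━━━━━━━━━━━━━┓   
           ┃ ImageViewer                       ┃   
           ┠───────────────────────────────────┨   
     ┏━━━━━┃                                   ┃   
     ┃ HexE┃                                   ┃   
     ┠─────┃                                   ┃   
     ┃00000┃                                   ┃   
     ┃00000┃░░░░░░░░░░░░░░░░░░░                ┃   
     ┃00000┃░░░░░░░░░░░░░░░░░░░                ┃   
     ┃00000┃░░░░░░░░░░░░░░░░░░░                ┃   
     ┃00000┃░░░░░░░░░░░░░░░░░░░                ┃   
     ┃00000┃▒▒▒▒▒▒▒▒▒▒▒▒▒▒▒▒▒▒▒                ┃   
     ┃00000┃▒▒▒▒▒▒▒▒▒▒▒▒▒▒▒▒▒▒▒                ┃   
     ┗━━━━━┃▒▒▒▒▒▒▒▒▒▒▒▒▒▒▒▒▒▒▒                ┃   


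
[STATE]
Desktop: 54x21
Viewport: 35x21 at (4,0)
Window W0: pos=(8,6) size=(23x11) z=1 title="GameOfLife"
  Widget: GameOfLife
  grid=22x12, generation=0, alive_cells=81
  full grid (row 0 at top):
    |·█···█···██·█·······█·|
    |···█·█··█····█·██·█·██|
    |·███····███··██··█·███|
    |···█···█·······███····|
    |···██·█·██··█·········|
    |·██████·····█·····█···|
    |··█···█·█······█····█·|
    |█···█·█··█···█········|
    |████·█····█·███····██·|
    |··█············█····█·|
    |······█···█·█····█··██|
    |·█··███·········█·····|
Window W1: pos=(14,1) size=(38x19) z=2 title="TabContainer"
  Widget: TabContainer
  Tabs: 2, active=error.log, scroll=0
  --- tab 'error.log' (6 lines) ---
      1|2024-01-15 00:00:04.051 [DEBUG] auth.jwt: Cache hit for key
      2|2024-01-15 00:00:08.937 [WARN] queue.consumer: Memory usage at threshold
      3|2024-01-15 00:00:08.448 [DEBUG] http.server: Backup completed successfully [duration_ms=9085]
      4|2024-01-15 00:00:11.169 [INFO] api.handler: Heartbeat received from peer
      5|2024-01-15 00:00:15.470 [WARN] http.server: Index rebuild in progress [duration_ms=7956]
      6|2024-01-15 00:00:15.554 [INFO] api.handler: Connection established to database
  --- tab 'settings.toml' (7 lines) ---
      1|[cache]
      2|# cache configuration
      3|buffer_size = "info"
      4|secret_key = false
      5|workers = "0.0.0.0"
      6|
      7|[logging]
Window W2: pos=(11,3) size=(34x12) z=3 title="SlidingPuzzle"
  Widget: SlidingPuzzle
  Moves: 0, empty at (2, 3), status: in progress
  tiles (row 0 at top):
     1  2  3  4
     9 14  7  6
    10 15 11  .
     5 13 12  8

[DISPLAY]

                                   
          ┏━━━━━━━━━━━━━━━━━━━━━━━━
          ┃ TabContainer           
       ┏━━━━━━━━━━━━━━━━━━━━━━━━━━━
       ┃ SlidingPuzzle             
       ┠───────────────────────────
    ┏━━┃┌────┬────┬────┬────┐      
    ┃ G┃│  1 │  2 │  3 │  4 │      
    ┠──┃├────┼────┼────┼────┤      
    ┃Ge┃│  9 │ 14 │  7 │  6 │      
    ┃··┃├────┼────┼────┼────┤      
    ┃··┃│ 10 │ 15 │ 11 │    │      
    ┃·█┃├────┼────┼────┼────┤      
    ┃··┃│  5 │ 13 │ 12 │  8 │      
    ┃█·┗━━━━━━━━━━━━━━━━━━━━━━━━━━━
    ┃████·┃                        
    ┗━━━━━┃                        
          ┃                        
          ┃                        
          ┗━━━━━━━━━━━━━━━━━━━━━━━━
                                   


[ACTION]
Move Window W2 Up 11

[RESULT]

       ┏━━━━━━━━━━━━━━━━━━━━━━━━━━━
       ┃ SlidingPuzzle             
       ┠───────────────────────────
       ┃┌────┬────┬────┬────┐      
       ┃│  1 │  2 │  3 │  4 │      
       ┃├────┼────┼────┼────┤      
    ┏━━┃│  9 │ 14 │  7 │  6 │      
    ┃ G┃├────┼────┼────┼────┤      
    ┠──┃│ 10 │ 15 │ 11 │    │      
    ┃Ge┃├────┼────┼────┼────┤      
    ┃··┃│  5 │ 13 │ 12 │  8 │      
    ┃··┗━━━━━━━━━━━━━━━━━━━━━━━━━━━
    ┃·████┃                        
    ┃··█··┃                        
    ┃█···█┃                        
    ┃████·┃                        
    ┗━━━━━┃                        
          ┃                        
          ┃                        
          ┗━━━━━━━━━━━━━━━━━━━━━━━━
                                   


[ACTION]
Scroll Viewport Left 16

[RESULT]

           ┏━━━━━━━━━━━━━━━━━━━━━━━
           ┃ SlidingPuzzle         
           ┠───────────────────────
           ┃┌────┬────┬────┬────┐  
           ┃│  1 │  2 │  3 │  4 │  
           ┃├────┼────┼────┼────┤  
        ┏━━┃│  9 │ 14 │  7 │  6 │  
        ┃ G┃├────┼────┼────┼────┤  
        ┠──┃│ 10 │ 15 │ 11 │    │  
        ┃Ge┃├────┼────┼────┼────┤  
        ┃··┃│  5 │ 13 │ 12 │  8 │  
        ┃··┗━━━━━━━━━━━━━━━━━━━━━━━
        ┃·████┃                    
        ┃··█··┃                    
        ┃█···█┃                    
        ┃████·┃                    
        ┗━━━━━┃                    
              ┃                    
              ┃                    
              ┗━━━━━━━━━━━━━━━━━━━━
                                   


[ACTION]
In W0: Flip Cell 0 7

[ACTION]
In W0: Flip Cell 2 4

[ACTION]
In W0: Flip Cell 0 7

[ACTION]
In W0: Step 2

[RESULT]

           ┏━━━━━━━━━━━━━━━━━━━━━━━
           ┃ SlidingPuzzle         
           ┠───────────────────────
           ┃┌────┬────┬────┬────┐  
           ┃│  1 │  2 │  3 │  4 │  
           ┃├────┼────┼────┼────┤  
        ┏━━┃│  9 │ 14 │  7 │  6 │  
        ┃ G┃├────┼────┼────┼────┤  
        ┠──┃│ 10 │ 15 │ 11 │    │  
        ┃Ge┃├────┼────┼────┼────┤  
        ┃··┃│  5 │ 13 │ 12 │  8 │  
        ┃··┗━━━━━━━━━━━━━━━━━━━━━━━
        ┃·····┃                    
        ┃·█···┃                    
        ┃··█·█┃                    
        ┃··█··┃                    
        ┗━━━━━┃                    
              ┃                    
              ┃                    
              ┗━━━━━━━━━━━━━━━━━━━━
                                   
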